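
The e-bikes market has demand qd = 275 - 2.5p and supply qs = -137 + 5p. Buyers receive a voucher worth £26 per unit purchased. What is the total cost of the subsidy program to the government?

Pre-subsidy: 275 - 2.5p = -137 + 5p gives p* = 824/15, q* = 413/3.
With the rebate, buyers effectively pay pb = ps − 26, where ps is the price sellers receive.
Demand in terms of ps becomes qd = 275 − 2.5(ps − 26) = 340 - 2.5ps. Setting this equal to supply: 340 - 2.5ps = -137 + 5ps, so ps = 63.6.
Buyers pay pb = 63.6 − 26 = 37.6; q' = -137 + 5·63.6 = 181.
Government outlay = subsidy × quantity = 26 × 181 = 4706.

Government cost = £4706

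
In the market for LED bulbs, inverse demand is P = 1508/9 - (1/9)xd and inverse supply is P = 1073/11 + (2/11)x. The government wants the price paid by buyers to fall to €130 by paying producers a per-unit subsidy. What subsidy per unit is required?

At a buyer price of 130, quantity demanded is 1508 − 9·130 = 338.
Sellers supply 338 only when they receive Ps = 1073/11 + (2/11)·338 = 159.
s = Ps − Pb = 159 − 130 = 29.

Required subsidy s = €29 per unit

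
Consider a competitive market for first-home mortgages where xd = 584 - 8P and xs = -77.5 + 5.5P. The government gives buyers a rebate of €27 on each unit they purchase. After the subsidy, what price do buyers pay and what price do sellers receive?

Buyers pay €38; sellers receive €65

Pre-subsidy: 584 - 8P = -77.5 + 5.5P gives P* = 49, x* = 192.
With the rebate, buyers effectively pay Pb = Ps − 27, where Ps is the price sellers receive.
Demand in terms of Ps becomes xd = 584 − 8(Ps − 27) = 800 - 8Ps. Setting this equal to supply: 800 - 8Ps = -77.5 + 5.5Ps, so Ps = 65.
Buyers pay Pb = 65 − 27 = 38; x' = -77.5 + 5.5·65 = 280.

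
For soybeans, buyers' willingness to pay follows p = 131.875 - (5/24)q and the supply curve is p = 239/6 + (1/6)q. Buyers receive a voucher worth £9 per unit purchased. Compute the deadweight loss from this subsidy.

Deadweight loss = £108

Pre-subsidy: 131.875 - (5/24)q = 239/6 + (1/6)q gives q* = 2209/9 and p* = 2180/27.
With the rebate, buyers effectively pay pb = ps − 9, where ps is the price sellers receive.
On the curves, pb = 131.875 - (5/24)q and ps = 239/6 + (1/6)q; the wedge ps − pb = 9 gives 239/6 + (1/6)q − (131.875 - (5/24)q) = 9, so q' = 2425/9.
Then pb = 131.875 − (5/24)·(2425/9) = 2045/27 and ps = 239/6 + (1/6)·(2425/9) = 2288/27.
The subsidy expands output by 2425/9 − 2209/9 = 24 past the efficient level; on those units the gap between marginal cost and willingness to pay runs from 0 up to 9.
DWL = ½ × 9 × 24 = 108.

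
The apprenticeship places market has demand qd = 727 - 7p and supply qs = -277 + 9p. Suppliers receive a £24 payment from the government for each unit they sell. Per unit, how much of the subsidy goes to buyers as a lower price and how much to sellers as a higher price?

Pre-subsidy: 727 - 7p = -277 + 9p gives p* = 62.75, q* = 287.75.
With the subsidy, sellers receive ps = pb + 24 for each unit, where pb is the price buyers pay.
Supply in terms of pb becomes qs = -277 + 9(pb + 24) = -61 + 9pb. Setting this equal to demand: 727 - 7pb = -61 + 9pb, so pb = 49.25.
Sellers receive ps = 49.25 + 24 = 73.25; q' = 727 − 7·49.25 = 382.25.
Buyers' price falls by p* − pb = 62.75 − 49.25 = 13.5; sellers' price rises by ps − p* = 73.25 − 62.75 = 10.5.

Buyers gain £13.5 per unit; sellers gain £10.5 per unit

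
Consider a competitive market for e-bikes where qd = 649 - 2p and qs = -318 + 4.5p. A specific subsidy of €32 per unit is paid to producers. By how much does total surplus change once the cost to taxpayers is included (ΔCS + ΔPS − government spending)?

Pre-subsidy: 649 - 2p = -318 + 4.5p gives p* = 1934/13, q* = 4569/13.
With the subsidy, sellers receive ps = pb + 32 for each unit, where pb is the price buyers pay.
Supply in terms of pb becomes qs = -318 + 4.5(pb + 32) = -174 + 4.5pb. Setting this equal to demand: 649 - 2pb = -174 + 4.5pb, so pb = 1646/13.
Sellers receive ps = 1646/13 + 32 = 2062/13; q' = 649 − 2·(1646/13) = 5145/13.
ΔCS = ½(4569/13 + 5145/13)(1934/13 − 1646/13) = 1398816/169; ΔPS = ½(4569/13 + 5145/13)(2062/13 − 1934/13) = 621696/169.
Government spending = 32 × 5145/13 = 164640/13.
Net change = 1398816/169 + 621696/169 − 164640/13 = -9216/13. The loss equals the DWL triangle ½·32·576/13.

Net change in total surplus = -9216/13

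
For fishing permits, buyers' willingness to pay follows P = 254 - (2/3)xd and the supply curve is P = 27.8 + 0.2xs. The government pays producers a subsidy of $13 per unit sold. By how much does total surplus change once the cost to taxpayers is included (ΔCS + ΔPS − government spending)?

Net change in total surplus = -$97.5

Pre-subsidy: 254 - (2/3)x = 27.8 + 0.2x gives x* = 261 and P* = 80.
With the subsidy, sellers receive Ps = Pb + 13 for each unit, where Pb is the price buyers pay.
On the curves, Pb = 254 - (2/3)x and Ps = 27.8 + 0.2x; the wedge Ps − Pb = 13 gives 27.8 + 0.2x − (254 - (2/3)x) = 13, so x' = 276.
Then Pb = 254 − (2/3)·276 = 70 and Ps = 27.8 + 0.2·276 = 83.
ΔCS = ½(261 + 276)(80 − 70) = 2685; ΔPS = ½(261 + 276)(83 − 80) = 805.5.
Government spending = 13 × 276 = 3588.
Net change = 2685 + 805.5 − 3588 = -97.5. The loss equals the DWL triangle ½·13·15.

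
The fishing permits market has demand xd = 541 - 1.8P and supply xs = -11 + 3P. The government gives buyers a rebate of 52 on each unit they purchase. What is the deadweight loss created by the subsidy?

Pre-subsidy: 541 - 1.8P = -11 + 3P gives P* = 115, x* = 334.
With the rebate, buyers effectively pay Pb = Ps − 52, where Ps is the price sellers receive.
Demand in terms of Ps becomes xd = 541 − 1.8(Ps − 52) = 634.6 - 1.8Ps. Setting this equal to supply: 634.6 - 1.8Ps = -11 + 3Ps, so Ps = 134.5.
Buyers pay Pb = 134.5 − 52 = 82.5; x' = -11 + 3·134.5 = 392.5.
The subsidy expands output by 392.5 − 334 = 58.5 past the efficient level; on those units the gap between marginal cost and willingness to pay runs from 0 up to 52.
DWL = ½ × 52 × 58.5 = 1521.

Deadweight loss = 1521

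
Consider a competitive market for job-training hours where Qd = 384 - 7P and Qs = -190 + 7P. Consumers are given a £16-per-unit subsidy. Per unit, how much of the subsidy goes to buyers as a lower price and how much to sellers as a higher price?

Pre-subsidy: 384 - 7P = -190 + 7P gives P* = 41, Q* = 97.
With the rebate, buyers effectively pay Pb = Ps − 16, where Ps is the price sellers receive.
Demand in terms of Ps becomes Qd = 384 − 7(Ps − 16) = 496 - 7Ps. Setting this equal to supply: 496 - 7Ps = -190 + 7Ps, so Ps = 49.
Buyers pay Pb = 49 − 16 = 33; Q' = -190 + 7·49 = 153.
Buyers' price falls by P* − Pb = 41 − 33 = 8; sellers' price rises by Ps − P* = 49 − 41 = 8.

Buyers gain £8 per unit; sellers gain £8 per unit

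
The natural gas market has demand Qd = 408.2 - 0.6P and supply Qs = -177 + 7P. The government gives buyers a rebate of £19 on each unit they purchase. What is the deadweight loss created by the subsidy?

Deadweight loss = £99.75

Pre-subsidy: 408.2 - 0.6P = -177 + 7P gives P* = 77, Q* = 362.
With the rebate, buyers effectively pay Pb = Ps − 19, where Ps is the price sellers receive.
Demand in terms of Ps becomes Qd = 408.2 − 0.6(Ps − 19) = 419.6 - 0.6Ps. Setting this equal to supply: 419.6 - 0.6Ps = -177 + 7Ps, so Ps = 78.5.
Buyers pay Pb = 78.5 − 19 = 59.5; Q' = -177 + 7·78.5 = 372.5.
The subsidy expands output by 372.5 − 362 = 10.5 past the efficient level; on those units the gap between marginal cost and willingness to pay runs from 0 up to 19.
DWL = ½ × 19 × 10.5 = 99.75.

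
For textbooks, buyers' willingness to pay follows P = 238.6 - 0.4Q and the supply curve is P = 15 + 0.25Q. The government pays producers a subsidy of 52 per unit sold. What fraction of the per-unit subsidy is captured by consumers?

Pre-subsidy: 238.6 - 0.4Q = 15 + 0.25Q gives Q* = 344 and P* = 101.
With the subsidy, sellers receive Ps = Pb + 52 for each unit, where Pb is the price buyers pay.
On the curves, Pb = 238.6 - 0.4Q and Ps = 15 + 0.25Q; the wedge Ps − Pb = 52 gives 15 + 0.25Q − (238.6 - 0.4Q) = 52, so Q' = 424.
Then Pb = 238.6 − 0.4·424 = 69 and Ps = 15 + 0.25·424 = 121.
Buyers' price falls by P* − Pb = 101 − 69 = 32; sellers' price rises by Ps − P* = 121 − 101 = 20.
So consumers capture 32/52 = 8/13 of each unit of subsidy.

Consumer share = 8/13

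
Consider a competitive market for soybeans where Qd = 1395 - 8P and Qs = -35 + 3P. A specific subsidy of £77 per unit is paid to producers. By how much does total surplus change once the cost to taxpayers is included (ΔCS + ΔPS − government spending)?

Net change in total surplus = -£6468

Pre-subsidy: 1395 - 8P = -35 + 3P gives P* = 130, Q* = 355.
With the subsidy, sellers receive Ps = Pb + 77 for each unit, where Pb is the price buyers pay.
Supply in terms of Pb becomes Qs = -35 + 3(Pb + 77) = 196 + 3Pb. Setting this equal to demand: 1395 - 8Pb = 196 + 3Pb, so Pb = 109.
Sellers receive Ps = 109 + 77 = 186; Q' = 1395 − 8·109 = 523.
ΔCS = ½(355 + 523)(130 − 109) = 9219; ΔPS = ½(355 + 523)(186 − 130) = 24584.
Government spending = 77 × 523 = 40271.
Net change = 9219 + 24584 − 40271 = -6468. The loss equals the DWL triangle ½·77·168.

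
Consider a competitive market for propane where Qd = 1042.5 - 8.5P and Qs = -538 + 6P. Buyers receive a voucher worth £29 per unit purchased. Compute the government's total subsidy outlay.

Government cost = £6322

Pre-subsidy: 1042.5 - 8.5P = -538 + 6P gives P* = 109, Q* = 116.
With the rebate, buyers effectively pay Pb = Ps − 29, where Ps is the price sellers receive.
Demand in terms of Ps becomes Qd = 1042.5 − 8.5(Ps − 29) = 1289 - 8.5Ps. Setting this equal to supply: 1289 - 8.5Ps = -538 + 6Ps, so Ps = 126.
Buyers pay Pb = 126 − 29 = 97; Q' = -538 + 6·126 = 218.
Government outlay = subsidy × quantity = 29 × 218 = 6322.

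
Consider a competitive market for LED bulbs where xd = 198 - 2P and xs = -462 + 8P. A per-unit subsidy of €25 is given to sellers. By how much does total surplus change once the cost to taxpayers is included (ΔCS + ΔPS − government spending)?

Net change in total surplus = -€500

Pre-subsidy: 198 - 2P = -462 + 8P gives P* = 66, x* = 66.
With the subsidy, sellers receive Ps = Pb + 25 for each unit, where Pb is the price buyers pay.
Supply in terms of Pb becomes xs = -462 + 8(Pb + 25) = -262 + 8Pb. Setting this equal to demand: 198 - 2Pb = -262 + 8Pb, so Pb = 46.
Sellers receive Ps = 46 + 25 = 71; x' = 198 − 2·46 = 106.
ΔCS = ½(66 + 106)(66 − 46) = 1720; ΔPS = ½(66 + 106)(71 − 66) = 430.
Government spending = 25 × 106 = 2650.
Net change = 1720 + 430 − 2650 = -500. The loss equals the DWL triangle ½·25·40.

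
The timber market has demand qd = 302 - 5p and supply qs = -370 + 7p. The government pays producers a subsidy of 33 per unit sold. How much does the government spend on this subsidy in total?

Government cost = 3902.25

Pre-subsidy: 302 - 5p = -370 + 7p gives p* = 56, q* = 22.
With the subsidy, sellers receive ps = pb + 33 for each unit, where pb is the price buyers pay.
Supply in terms of pb becomes qs = -370 + 7(pb + 33) = -139 + 7pb. Setting this equal to demand: 302 - 5pb = -139 + 7pb, so pb = 36.75.
Sellers receive ps = 36.75 + 33 = 69.75; q' = 302 − 5·36.75 = 118.25.
Government outlay = subsidy × quantity = 33 × 118.25 = 3902.25.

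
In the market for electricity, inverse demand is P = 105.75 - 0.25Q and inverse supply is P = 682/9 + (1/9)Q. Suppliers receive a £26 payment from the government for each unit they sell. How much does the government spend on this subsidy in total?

Pre-subsidy: 105.75 - 0.25Q = 682/9 + (1/9)Q gives Q* = 83 and P* = 85.
With the subsidy, sellers receive Ps = Pb + 26 for each unit, where Pb is the price buyers pay.
On the curves, Pb = 105.75 - 0.25Q and Ps = 682/9 + (1/9)Q; the wedge Ps − Pb = 26 gives 682/9 + (1/9)Q − (105.75 - 0.25Q) = 26, so Q' = 155.
Then Pb = 105.75 − 0.25·155 = 67 and Ps = 682/9 + (1/9)·155 = 93.
Government outlay = subsidy × quantity = 26 × 155 = 4030.

Government cost = £4030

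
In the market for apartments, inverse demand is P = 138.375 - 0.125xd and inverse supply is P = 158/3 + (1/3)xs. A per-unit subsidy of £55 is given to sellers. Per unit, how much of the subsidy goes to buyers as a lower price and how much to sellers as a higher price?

Buyers gain £15 per unit; sellers gain £40 per unit

Pre-subsidy: 138.375 - 0.125x = 158/3 + (1/3)x gives x* = 187 and P* = 115.
With the subsidy, sellers receive Ps = Pb + 55 for each unit, where Pb is the price buyers pay.
On the curves, Pb = 138.375 - 0.125x and Ps = 158/3 + (1/3)x; the wedge Ps − Pb = 55 gives 158/3 + (1/3)x − (138.375 - 0.125x) = 55, so x' = 307.
Then Pb = 138.375 − 0.125·307 = 100 and Ps = 158/3 + (1/3)·307 = 155.
Buyers' price falls by P* − Pb = 115 − 100 = 15; sellers' price rises by Ps − P* = 155 − 115 = 40.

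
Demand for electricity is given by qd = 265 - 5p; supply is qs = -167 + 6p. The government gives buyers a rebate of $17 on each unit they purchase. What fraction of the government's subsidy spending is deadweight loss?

Pre-subsidy: 265 - 5p = -167 + 6p gives p* = 432/11, q* = 755/11.
With the rebate, buyers effectively pay pb = ps − 17, where ps is the price sellers receive.
Demand in terms of ps becomes qd = 265 − 5(ps − 17) = 350 - 5ps. Setting this equal to supply: 350 - 5ps = -167 + 6ps, so ps = 47.
Buyers pay pb = 47 − 17 = 30; q' = -167 + 6·47 = 115.
ΔCS = ½(755/11 + 115)(432/11 − 30) = 103020/121; ΔPS = ½(755/11 + 115)(47 − 432/11) = 85850/121.
Government spending = 17 × 115 = 1955.
DWL = ½ × 17 × (115 − 755/11) = 4335/11; fraction = (4335/11) / 1955 = 51/253.

DWL / government spending = 51/253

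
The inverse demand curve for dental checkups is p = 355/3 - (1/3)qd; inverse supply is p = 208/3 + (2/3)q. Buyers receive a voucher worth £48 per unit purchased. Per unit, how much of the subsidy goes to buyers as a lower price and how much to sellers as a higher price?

Buyers gain £16 per unit; sellers gain £32 per unit

Pre-subsidy: 355/3 - (1/3)q = 208/3 + (2/3)q gives q* = 49 and p* = 102.
With the rebate, buyers effectively pay pb = ps − 48, where ps is the price sellers receive.
On the curves, pb = 355/3 - (1/3)q and ps = 208/3 + (2/3)q; the wedge ps − pb = 48 gives 208/3 + (2/3)q − (355/3 - (1/3)q) = 48, so q' = 97.
Then pb = 355/3 − (1/3)·97 = 86 and ps = 208/3 + (2/3)·97 = 134.
Buyers' price falls by p* − pb = 102 − 86 = 16; sellers' price rises by ps − p* = 134 − 102 = 32.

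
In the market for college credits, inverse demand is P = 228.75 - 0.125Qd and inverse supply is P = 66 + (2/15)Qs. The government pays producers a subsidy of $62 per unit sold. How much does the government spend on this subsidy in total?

Government cost = $53940

Pre-subsidy: 228.75 - 0.125Q = 66 + (2/15)Q gives Q* = 630 and P* = 150.
With the subsidy, sellers receive Ps = Pb + 62 for each unit, where Pb is the price buyers pay.
On the curves, Pb = 228.75 - 0.125Q and Ps = 66 + (2/15)Q; the wedge Ps − Pb = 62 gives 66 + (2/15)Q − (228.75 - 0.125Q) = 62, so Q' = 870.
Then Pb = 228.75 − 0.125·870 = 120 and Ps = 66 + (2/15)·870 = 182.
Government outlay = subsidy × quantity = 62 × 870 = 53940.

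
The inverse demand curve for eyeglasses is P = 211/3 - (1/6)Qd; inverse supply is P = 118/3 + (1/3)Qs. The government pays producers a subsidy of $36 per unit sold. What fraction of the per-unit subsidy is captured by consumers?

Consumer share = 1/3

Pre-subsidy: 211/3 - (1/6)Q = 118/3 + (1/3)Q gives Q* = 62 and P* = 60.
With the subsidy, sellers receive Ps = Pb + 36 for each unit, where Pb is the price buyers pay.
On the curves, Pb = 211/3 - (1/6)Q and Ps = 118/3 + (1/3)Q; the wedge Ps − Pb = 36 gives 118/3 + (1/3)Q − (211/3 - (1/6)Q) = 36, so Q' = 134.
Then Pb = 211/3 − (1/6)·134 = 48 and Ps = 118/3 + (1/3)·134 = 84.
Buyers' price falls by P* − Pb = 60 − 48 = 12; sellers' price rises by Ps − P* = 84 − 60 = 24.
So consumers capture 12/36 = 1/3 of each unit of subsidy.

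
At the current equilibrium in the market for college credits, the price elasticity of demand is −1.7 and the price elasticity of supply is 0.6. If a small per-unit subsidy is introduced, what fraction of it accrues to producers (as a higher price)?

Producer share = 17/23

For a small subsidy around the equilibrium, the benefit split depends on the relative slopes, which at a point are proportional to the elasticities.
Buyer share = εs/(εs + |εd|) = 0.6/(0.6 + 1.7) = 6/23; seller share = |εd|/(εs + |εd|) = 17/23.
So producers capture 17/23 of the subsidy.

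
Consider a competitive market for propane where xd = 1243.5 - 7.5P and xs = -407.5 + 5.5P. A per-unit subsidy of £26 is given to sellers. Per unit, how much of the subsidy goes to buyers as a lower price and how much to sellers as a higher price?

Buyers gain £11 per unit; sellers gain £15 per unit

Pre-subsidy: 1243.5 - 7.5P = -407.5 + 5.5P gives P* = 127, x* = 291.
With the subsidy, sellers receive Ps = Pb + 26 for each unit, where Pb is the price buyers pay.
Supply in terms of Pb becomes xs = -407.5 + 5.5(Pb + 26) = -264.5 + 5.5Pb. Setting this equal to demand: 1243.5 - 7.5Pb = -264.5 + 5.5Pb, so Pb = 116.
Sellers receive Ps = 116 + 26 = 142; x' = 1243.5 − 7.5·116 = 373.5.
Buyers' price falls by P* − Pb = 127 − 116 = 11; sellers' price rises by Ps − P* = 142 − 127 = 15.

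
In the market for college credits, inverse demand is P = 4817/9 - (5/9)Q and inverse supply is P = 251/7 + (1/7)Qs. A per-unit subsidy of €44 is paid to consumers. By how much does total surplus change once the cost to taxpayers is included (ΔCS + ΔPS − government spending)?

Pre-subsidy: 4817/9 - (5/9)Q = 251/7 + (1/7)Q gives Q* = 715 and P* = 138.
With the rebate, buyers effectively pay Pb = Ps − 44, where Ps is the price sellers receive.
On the curves, Pb = 4817/9 - (5/9)Q and Ps = 251/7 + (1/7)Q; the wedge Ps − Pb = 44 gives 251/7 + (1/7)Q − (4817/9 - (5/9)Q) = 44, so Q' = 778.
Then Pb = 4817/9 − (5/9)·778 = 103 and Ps = 251/7 + (1/7)·778 = 147.
ΔCS = ½(715 + 778)(138 − 103) = 26127.5; ΔPS = ½(715 + 778)(147 − 138) = 6718.5.
Government spending = 44 × 778 = 34232.
Net change = 26127.5 + 6718.5 − 34232 = -1386. The loss equals the DWL triangle ½·44·63.

Net change in total surplus = -€1386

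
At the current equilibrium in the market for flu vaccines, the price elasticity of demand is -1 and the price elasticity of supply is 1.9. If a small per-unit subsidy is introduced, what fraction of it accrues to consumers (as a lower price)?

For a small subsidy around the equilibrium, the benefit split depends on the relative slopes, which at a point are proportional to the elasticities.
Buyer share = εs/(εs + |εd|) = 1.9/(1.9 + 1) = 19/29; seller share = |εd|/(εs + |εd|) = 10/29.

Consumer share = 19/29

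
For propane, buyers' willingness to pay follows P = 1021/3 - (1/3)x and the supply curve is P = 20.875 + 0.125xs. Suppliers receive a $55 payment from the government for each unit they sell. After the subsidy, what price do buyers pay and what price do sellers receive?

Pre-subsidy: 1021/3 - (1/3)x = 20.875 + 0.125x gives x* = 697 and P* = 108.
With the subsidy, sellers receive Ps = Pb + 55 for each unit, where Pb is the price buyers pay.
On the curves, Pb = 1021/3 - (1/3)x and Ps = 20.875 + 0.125x; the wedge Ps − Pb = 55 gives 20.875 + 0.125x − (1021/3 - (1/3)x) = 55, so x' = 817.
Then Pb = 1021/3 − (1/3)·817 = 68 and Ps = 20.875 + 0.125·817 = 123.

Buyers pay $68; sellers receive $123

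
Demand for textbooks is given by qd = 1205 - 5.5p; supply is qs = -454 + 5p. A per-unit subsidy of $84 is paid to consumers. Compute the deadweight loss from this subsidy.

Deadweight loss = $9240

Pre-subsidy: 1205 - 5.5p = -454 + 5p gives p* = 158, q* = 336.
With the rebate, buyers effectively pay pb = ps − 84, where ps is the price sellers receive.
Demand in terms of ps becomes qd = 1205 − 5.5(ps − 84) = 1667 - 5.5ps. Setting this equal to supply: 1667 - 5.5ps = -454 + 5ps, so ps = 202.
Buyers pay pb = 202 − 84 = 118; q' = -454 + 5·202 = 556.
The subsidy expands output by 556 − 336 = 220 past the efficient level; on those units the gap between marginal cost and willingness to pay runs from 0 up to 84.
DWL = ½ × 84 × 220 = 9240.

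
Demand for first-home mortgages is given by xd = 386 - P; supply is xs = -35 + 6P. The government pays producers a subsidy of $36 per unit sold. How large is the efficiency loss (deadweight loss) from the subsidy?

Deadweight loss = 3888/7

Pre-subsidy: 386 - P = -35 + 6P gives P* = 421/7, x* = 2281/7.
With the subsidy, sellers receive Ps = Pb + 36 for each unit, where Pb is the price buyers pay.
Supply in terms of Pb becomes xs = -35 + 6(Pb + 36) = 181 + 6Pb. Setting this equal to demand: 386 - Pb = 181 + 6Pb, so Pb = 205/7.
Sellers receive Ps = 205/7 + 36 = 457/7; x' = 386 − 1·(205/7) = 2497/7.
The subsidy expands output by 2497/7 − 2281/7 = 216/7 past the efficient level; on those units the gap between marginal cost and willingness to pay runs from 0 up to 36.
DWL = ½ × 36 × 216/7 = 3888/7.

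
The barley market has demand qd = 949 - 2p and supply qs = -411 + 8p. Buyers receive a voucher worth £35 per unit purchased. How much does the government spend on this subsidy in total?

Government cost = £25655

Pre-subsidy: 949 - 2p = -411 + 8p gives p* = 136, q* = 677.
With the rebate, buyers effectively pay pb = ps − 35, where ps is the price sellers receive.
Demand in terms of ps becomes qd = 949 − 2(ps − 35) = 1019 - 2ps. Setting this equal to supply: 1019 - 2ps = -411 + 8ps, so ps = 143.
Buyers pay pb = 143 − 35 = 108; q' = -411 + 8·143 = 733.
Government outlay = subsidy × quantity = 35 × 733 = 25655.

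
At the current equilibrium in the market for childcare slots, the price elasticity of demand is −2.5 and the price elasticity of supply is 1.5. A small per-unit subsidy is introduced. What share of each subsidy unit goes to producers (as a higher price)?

Producer share = 0.625

For a small subsidy around the equilibrium, the benefit split depends on the relative slopes, which at a point are proportional to the elasticities.
Buyer share = εs/(εs + |εd|) = 1.5/(1.5 + 2.5) = 0.375; seller share = |εd|/(εs + |εd|) = 0.625.
So producers capture 0.625 of the subsidy.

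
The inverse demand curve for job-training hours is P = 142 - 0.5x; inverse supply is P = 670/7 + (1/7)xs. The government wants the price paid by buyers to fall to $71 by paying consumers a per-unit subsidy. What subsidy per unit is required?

At a buyer price of 71, quantity demanded is 284 − 2·71 = 142.
Sellers supply 142 only when they receive Ps = 670/7 + (1/7)·142 = 116.
s = Ps − Pb = 116 − 71 = 45.

Required subsidy s = $45 per unit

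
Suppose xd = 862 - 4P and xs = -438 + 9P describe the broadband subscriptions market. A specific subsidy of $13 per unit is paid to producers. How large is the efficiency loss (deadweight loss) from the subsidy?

Deadweight loss = $234

Pre-subsidy: 862 - 4P = -438 + 9P gives P* = 100, x* = 462.
With the subsidy, sellers receive Ps = Pb + 13 for each unit, where Pb is the price buyers pay.
Supply in terms of Pb becomes xs = -438 + 9(Pb + 13) = -321 + 9Pb. Setting this equal to demand: 862 - 4Pb = -321 + 9Pb, so Pb = 91.
Sellers receive Ps = 91 + 13 = 104; x' = 862 − 4·91 = 498.
The subsidy expands output by 498 − 462 = 36 past the efficient level; on those units the gap between marginal cost and willingness to pay runs from 0 up to 13.
DWL = ½ × 13 × 36 = 234.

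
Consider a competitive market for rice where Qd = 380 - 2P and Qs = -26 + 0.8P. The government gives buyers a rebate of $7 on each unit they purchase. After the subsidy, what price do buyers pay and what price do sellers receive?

Pre-subsidy: 380 - 2P = -26 + 0.8P gives P* = 145, Q* = 90.
With the rebate, buyers effectively pay Pb = Ps − 7, where Ps is the price sellers receive.
Demand in terms of Ps becomes Qd = 380 − 2(Ps − 7) = 394 - 2Ps. Setting this equal to supply: 394 - 2Ps = -26 + 0.8Ps, so Ps = 150.
Buyers pay Pb = 150 − 7 = 143; Q' = -26 + 0.8·150 = 94.

Buyers pay $143; sellers receive $150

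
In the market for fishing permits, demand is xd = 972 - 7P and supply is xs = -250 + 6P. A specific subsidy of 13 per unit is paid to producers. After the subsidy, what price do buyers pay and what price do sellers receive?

Buyers pay 88; sellers receive 101

Pre-subsidy: 972 - 7P = -250 + 6P gives P* = 94, x* = 314.
With the subsidy, sellers receive Ps = Pb + 13 for each unit, where Pb is the price buyers pay.
Supply in terms of Pb becomes xs = -250 + 6(Pb + 13) = -172 + 6Pb. Setting this equal to demand: 972 - 7Pb = -172 + 6Pb, so Pb = 88.
Sellers receive Ps = 88 + 13 = 101; x' = 972 − 7·88 = 356.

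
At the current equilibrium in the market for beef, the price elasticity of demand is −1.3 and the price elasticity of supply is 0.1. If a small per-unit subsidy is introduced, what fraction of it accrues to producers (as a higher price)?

For a small subsidy around the equilibrium, the benefit split depends on the relative slopes, which at a point are proportional to the elasticities.
Buyer share = εs/(εs + |εd|) = 0.1/(0.1 + 1.3) = 1/14; seller share = |εd|/(εs + |εd|) = 13/14.
So producers capture 13/14 of the subsidy.

Producer share = 13/14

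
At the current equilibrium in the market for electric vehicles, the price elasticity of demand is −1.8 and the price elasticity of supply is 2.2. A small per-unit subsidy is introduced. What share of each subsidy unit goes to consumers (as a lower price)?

Consumer share = 0.55

For a small subsidy around the equilibrium, the benefit split depends on the relative slopes, which at a point are proportional to the elasticities.
Buyer share = εs/(εs + |εd|) = 2.2/(2.2 + 1.8) = 0.55; seller share = |εd|/(εs + |εd|) = 0.45.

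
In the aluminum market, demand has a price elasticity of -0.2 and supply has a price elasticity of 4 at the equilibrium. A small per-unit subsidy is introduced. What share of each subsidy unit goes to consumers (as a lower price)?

For a small subsidy around the equilibrium, the benefit split depends on the relative slopes, which at a point are proportional to the elasticities.
Buyer share = εs/(εs + |εd|) = 4/(4 + 0.2) = 20/21; seller share = |εd|/(εs + |εd|) = 1/21.

Consumer share = 20/21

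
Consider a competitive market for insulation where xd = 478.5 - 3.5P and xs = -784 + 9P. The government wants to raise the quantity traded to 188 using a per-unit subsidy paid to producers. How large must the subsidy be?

At x = 188, invert demand for the buyer price: Pb = (478.5 − 188)/3.5 = 83; invert supply for the seller price: Ps = (188 − (-784))/9 = 108.
The subsidy must fill the gap: s = Ps − Pb = 108 − 83 = 25.

Required subsidy s = 25 per unit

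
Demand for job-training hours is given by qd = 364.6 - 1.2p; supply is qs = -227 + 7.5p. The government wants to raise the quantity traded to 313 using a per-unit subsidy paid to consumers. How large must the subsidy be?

At q = 313, invert demand for the buyer price: pb = (364.6 − 313)/1.2 = 43; invert supply for the seller price: ps = (313 − (-227))/7.5 = 72.
The subsidy must fill the gap: s = ps − pb = 72 − 43 = 29.

Required subsidy s = 29 per unit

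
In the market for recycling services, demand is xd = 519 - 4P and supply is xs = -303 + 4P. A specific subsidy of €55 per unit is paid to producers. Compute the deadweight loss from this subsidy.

Pre-subsidy: 519 - 4P = -303 + 4P gives P* = 102.75, x* = 108.
With the subsidy, sellers receive Ps = Pb + 55 for each unit, where Pb is the price buyers pay.
Supply in terms of Pb becomes xs = -303 + 4(Pb + 55) = -83 + 4Pb. Setting this equal to demand: 519 - 4Pb = -83 + 4Pb, so Pb = 75.25.
Sellers receive Ps = 75.25 + 55 = 130.25; x' = 519 − 4·75.25 = 218.
The subsidy expands output by 218 − 108 = 110 past the efficient level; on those units the gap between marginal cost and willingness to pay runs from 0 up to 55.
DWL = ½ × 55 × 110 = 3025.

Deadweight loss = €3025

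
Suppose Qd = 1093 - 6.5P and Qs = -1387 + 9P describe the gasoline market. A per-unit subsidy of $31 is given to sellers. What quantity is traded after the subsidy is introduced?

Pre-subsidy: 1093 - 6.5P = -1387 + 9P gives P* = 160, Q* = 53.
With the subsidy, sellers receive Ps = Pb + 31 for each unit, where Pb is the price buyers pay.
Supply in terms of Pb becomes Qs = -1387 + 9(Pb + 31) = -1108 + 9Pb. Setting this equal to demand: 1093 - 6.5Pb = -1108 + 9Pb, so Pb = 142.
Sellers receive Ps = 142 + 31 = 173; Q' = 1093 − 6.5·142 = 170.

Q' = 170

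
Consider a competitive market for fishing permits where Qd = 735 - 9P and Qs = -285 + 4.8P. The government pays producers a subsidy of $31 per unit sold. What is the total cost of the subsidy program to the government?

Pre-subsidy: 735 - 9P = -285 + 4.8P gives P* = 1700/23, Q* = 1605/23.
With the subsidy, sellers receive Ps = Pb + 31 for each unit, where Pb is the price buyers pay.
Supply in terms of Pb becomes Qs = -285 + 4.8(Pb + 31) = -136.2 + 4.8Pb. Setting this equal to demand: 735 - 9Pb = -136.2 + 4.8Pb, so Pb = 1452/23.
Sellers receive Ps = 1452/23 + 31 = 2165/23; Q' = 735 − 9·(1452/23) = 3837/23.
Government outlay = subsidy × quantity = 31 × 3837/23 = 118947/23.

Government cost = 118947/23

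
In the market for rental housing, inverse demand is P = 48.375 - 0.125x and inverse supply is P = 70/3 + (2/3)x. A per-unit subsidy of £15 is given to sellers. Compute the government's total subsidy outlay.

Government cost = 14415/19

Pre-subsidy: 48.375 - 0.125x = 70/3 + (2/3)x gives x* = 601/19 and P* = 844/19.
With the subsidy, sellers receive Ps = Pb + 15 for each unit, where Pb is the price buyers pay.
On the curves, Pb = 48.375 - 0.125x and Ps = 70/3 + (2/3)x; the wedge Ps − Pb = 15 gives 70/3 + (2/3)x − (48.375 - 0.125x) = 15, so x' = 961/19.
Then Pb = 48.375 − 0.125·(961/19) = 799/19 and Ps = 70/3 + (2/3)·(961/19) = 1084/19.
Government outlay = subsidy × quantity = 15 × 961/19 = 14415/19.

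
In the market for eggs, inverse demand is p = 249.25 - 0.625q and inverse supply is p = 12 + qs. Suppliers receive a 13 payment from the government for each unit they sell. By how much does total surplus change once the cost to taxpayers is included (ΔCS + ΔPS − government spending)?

Net change in total surplus = -52

Pre-subsidy: 249.25 - 0.625q = 12 + q gives q* = 146 and p* = 158.
With the subsidy, sellers receive ps = pb + 13 for each unit, where pb is the price buyers pay.
On the curves, pb = 249.25 - 0.625q and ps = 12 + q; the wedge ps − pb = 13 gives 12 + q − (249.25 - 0.625q) = 13, so q' = 154.
Then pb = 249.25 − 0.625·154 = 153 and ps = 12 + 1·154 = 166.
ΔCS = ½(146 + 154)(158 − 153) = 750; ΔPS = ½(146 + 154)(166 − 158) = 1200.
Government spending = 13 × 154 = 2002.
Net change = 750 + 1200 − 2002 = -52. The loss equals the DWL triangle ½·13·8.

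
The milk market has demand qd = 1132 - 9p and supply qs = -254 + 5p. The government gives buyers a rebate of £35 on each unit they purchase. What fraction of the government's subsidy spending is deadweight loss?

Pre-subsidy: 1132 - 9p = -254 + 5p gives p* = 99, q* = 241.
With the rebate, buyers effectively pay pb = ps − 35, where ps is the price sellers receive.
Demand in terms of ps becomes qd = 1132 − 9(ps − 35) = 1447 - 9ps. Setting this equal to supply: 1447 - 9ps = -254 + 5ps, so ps = 121.5.
Buyers pay pb = 121.5 − 35 = 86.5; q' = -254 + 5·121.5 = 353.5.
ΔCS = ½(241 + 353.5)(99 − 86.5) = 3715.625; ΔPS = ½(241 + 353.5)(121.5 − 99) = 6688.125.
Government spending = 35 × 353.5 = 12372.5.
DWL = ½ × 35 × (353.5 − 241) = 1968.75; fraction = 1968.75 / 12372.5 = 225/1414.

DWL / government spending = 225/1414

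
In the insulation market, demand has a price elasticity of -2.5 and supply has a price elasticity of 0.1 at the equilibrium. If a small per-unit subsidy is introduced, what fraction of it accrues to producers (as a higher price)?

For a small subsidy around the equilibrium, the benefit split depends on the relative slopes, which at a point are proportional to the elasticities.
Buyer share = εs/(εs + |εd|) = 0.1/(0.1 + 2.5) = 1/26; seller share = |εd|/(εs + |εd|) = 25/26.
So producers capture 25/26 of the subsidy.

Producer share = 25/26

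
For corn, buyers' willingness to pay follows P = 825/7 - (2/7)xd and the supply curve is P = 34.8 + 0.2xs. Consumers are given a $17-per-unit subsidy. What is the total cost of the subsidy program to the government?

Government cost = $3502

Pre-subsidy: 825/7 - (2/7)x = 34.8 + 0.2x gives x* = 171 and P* = 69.
With the rebate, buyers effectively pay Pb = Ps − 17, where Ps is the price sellers receive.
On the curves, Pb = 825/7 - (2/7)x and Ps = 34.8 + 0.2x; the wedge Ps − Pb = 17 gives 34.8 + 0.2x − (825/7 - (2/7)x) = 17, so x' = 206.
Then Pb = 825/7 − (2/7)·206 = 59 and Ps = 34.8 + 0.2·206 = 76.
Government outlay = subsidy × quantity = 17 × 206 = 3502.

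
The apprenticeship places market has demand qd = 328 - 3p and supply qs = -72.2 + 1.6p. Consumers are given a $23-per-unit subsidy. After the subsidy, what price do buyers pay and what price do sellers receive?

Pre-subsidy: 328 - 3p = -72.2 + 1.6p gives p* = 87, q* = 67.
With the rebate, buyers effectively pay pb = ps − 23, where ps is the price sellers receive.
Demand in terms of ps becomes qd = 328 − 3(ps − 23) = 397 - 3ps. Setting this equal to supply: 397 - 3ps = -72.2 + 1.6ps, so ps = 102.
Buyers pay pb = 102 − 23 = 79; q' = -72.2 + 1.6·102 = 91.

Buyers pay $79; sellers receive $102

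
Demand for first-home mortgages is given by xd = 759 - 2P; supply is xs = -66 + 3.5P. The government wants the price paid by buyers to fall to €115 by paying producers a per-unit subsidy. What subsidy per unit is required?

Required subsidy s = €55 per unit

At a buyer price of 115, quantity demanded is 759 − 2·115 = 529.
Sellers supply 529 only when they receive Ps with -66 + 3.5·Ps = 529, i.e. Ps = 170.
s = Ps − Pb = 170 − 115 = 55.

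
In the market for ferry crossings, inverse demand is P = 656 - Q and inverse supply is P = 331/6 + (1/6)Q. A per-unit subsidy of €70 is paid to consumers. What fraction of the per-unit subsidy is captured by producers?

Producer share = 1/7

Pre-subsidy: 656 - Q = 331/6 + (1/6)Q gives Q* = 515 and P* = 141.
With the rebate, buyers effectively pay Pb = Ps − 70, where Ps is the price sellers receive.
On the curves, Pb = 656 - Q and Ps = 331/6 + (1/6)Q; the wedge Ps − Pb = 70 gives 331/6 + (1/6)Q − (656 - Q) = 70, so Q' = 575.
Then Pb = 656 − 1·575 = 81 and Ps = 331/6 + (1/6)·575 = 151.
Buyers' price falls by P* − Pb = 141 − 81 = 60; sellers' price rises by Ps − P* = 151 − 141 = 10.
So producers capture 10/70 = 1/7 of each unit of subsidy.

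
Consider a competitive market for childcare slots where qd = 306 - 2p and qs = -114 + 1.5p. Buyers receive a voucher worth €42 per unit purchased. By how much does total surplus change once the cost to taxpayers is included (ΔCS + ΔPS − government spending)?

Net change in total surplus = -€756

Pre-subsidy: 306 - 2p = -114 + 1.5p gives p* = 120, q* = 66.
With the rebate, buyers effectively pay pb = ps − 42, where ps is the price sellers receive.
Demand in terms of ps becomes qd = 306 − 2(ps − 42) = 390 - 2ps. Setting this equal to supply: 390 - 2ps = -114 + 1.5ps, so ps = 144.
Buyers pay pb = 144 − 42 = 102; q' = -114 + 1.5·144 = 102.
ΔCS = ½(66 + 102)(120 − 102) = 1512; ΔPS = ½(66 + 102)(144 − 120) = 2016.
Government spending = 42 × 102 = 4284.
Net change = 1512 + 2016 − 4284 = -756. The loss equals the DWL triangle ½·42·36.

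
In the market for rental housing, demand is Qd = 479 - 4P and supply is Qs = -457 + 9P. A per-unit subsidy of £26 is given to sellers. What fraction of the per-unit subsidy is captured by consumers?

Consumer share = 9/13

Pre-subsidy: 479 - 4P = -457 + 9P gives P* = 72, Q* = 191.
With the subsidy, sellers receive Ps = Pb + 26 for each unit, where Pb is the price buyers pay.
Supply in terms of Pb becomes Qs = -457 + 9(Pb + 26) = -223 + 9Pb. Setting this equal to demand: 479 - 4Pb = -223 + 9Pb, so Pb = 54.
Sellers receive Ps = 54 + 26 = 80; Q' = 479 − 4·54 = 263.
Buyers' price falls by P* − Pb = 72 − 54 = 18; sellers' price rises by Ps − P* = 80 − 72 = 8.
So consumers capture 18/26 = 9/13 of each unit of subsidy.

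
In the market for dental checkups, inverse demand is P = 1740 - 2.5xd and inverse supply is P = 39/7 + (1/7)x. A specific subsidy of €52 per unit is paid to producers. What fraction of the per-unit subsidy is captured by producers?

Producer share = 2/37

Pre-subsidy: 1740 - 2.5x = 39/7 + (1/7)x gives x* = 24282/37 and P* = 3675/37.
With the subsidy, sellers receive Ps = Pb + 52 for each unit, where Pb is the price buyers pay.
On the curves, Pb = 1740 - 2.5x and Ps = 39/7 + (1/7)x; the wedge Ps − Pb = 52 gives 39/7 + (1/7)x − (1740 - 2.5x) = 52, so x' = 25010/37.
Then Pb = 1740 − 2.5·(25010/37) = 1855/37 and Ps = 39/7 + (1/7)·(25010/37) = 3779/37.
Buyers' price falls by P* − Pb = 3675/37 − 1855/37 = 1820/37; sellers' price rises by Ps − P* = 3779/37 − 3675/37 = 104/37.
So producers capture (104/37)/52 = 2/37 of each unit of subsidy.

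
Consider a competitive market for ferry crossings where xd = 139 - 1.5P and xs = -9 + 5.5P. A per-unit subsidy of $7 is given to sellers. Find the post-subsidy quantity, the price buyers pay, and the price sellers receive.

x' = 3235/28; buyers pay 219/14; sellers receive 317/14

Pre-subsidy: 139 - 1.5P = -9 + 5.5P gives P* = 148/7, x* = 751/7.
With the subsidy, sellers receive Ps = Pb + 7 for each unit, where Pb is the price buyers pay.
Supply in terms of Pb becomes xs = -9 + 5.5(Pb + 7) = 29.5 + 5.5Pb. Setting this equal to demand: 139 - 1.5Pb = 29.5 + 5.5Pb, so Pb = 219/14.
Sellers receive Ps = 219/14 + 7 = 317/14; x' = 139 − 1.5·(219/14) = 3235/28.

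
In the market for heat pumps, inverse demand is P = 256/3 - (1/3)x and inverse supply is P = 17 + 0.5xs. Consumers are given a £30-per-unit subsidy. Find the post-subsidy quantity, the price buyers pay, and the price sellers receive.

Pre-subsidy: 256/3 - (1/3)x = 17 + 0.5x gives x* = 82 and P* = 58.
With the rebate, buyers effectively pay Pb = Ps − 30, where Ps is the price sellers receive.
On the curves, Pb = 256/3 - (1/3)x and Ps = 17 + 0.5x; the wedge Ps − Pb = 30 gives 17 + 0.5x − (256/3 - (1/3)x) = 30, so x' = 118.
Then Pb = 256/3 − (1/3)·118 = 46 and Ps = 17 + 0.5·118 = 76.

x' = 118; buyers pay £46; sellers receive £76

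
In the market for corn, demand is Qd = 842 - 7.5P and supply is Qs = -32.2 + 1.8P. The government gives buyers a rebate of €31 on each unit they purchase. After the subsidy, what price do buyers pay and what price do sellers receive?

Buyers pay €88; sellers receive €119

Pre-subsidy: 842 - 7.5P = -32.2 + 1.8P gives P* = 94, Q* = 137.
With the rebate, buyers effectively pay Pb = Ps − 31, where Ps is the price sellers receive.
Demand in terms of Ps becomes Qd = 842 − 7.5(Ps − 31) = 1074.5 - 7.5Ps. Setting this equal to supply: 1074.5 - 7.5Ps = -32.2 + 1.8Ps, so Ps = 119.
Buyers pay Pb = 119 − 31 = 88; Q' = -32.2 + 1.8·119 = 182.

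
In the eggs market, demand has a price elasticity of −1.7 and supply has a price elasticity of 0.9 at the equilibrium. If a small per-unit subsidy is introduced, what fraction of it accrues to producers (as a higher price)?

For a small subsidy around the equilibrium, the benefit split depends on the relative slopes, which at a point are proportional to the elasticities.
Buyer share = εs/(εs + |εd|) = 0.9/(0.9 + 1.7) = 9/26; seller share = |εd|/(εs + |εd|) = 17/26.
So producers capture 17/26 of the subsidy.

Producer share = 17/26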